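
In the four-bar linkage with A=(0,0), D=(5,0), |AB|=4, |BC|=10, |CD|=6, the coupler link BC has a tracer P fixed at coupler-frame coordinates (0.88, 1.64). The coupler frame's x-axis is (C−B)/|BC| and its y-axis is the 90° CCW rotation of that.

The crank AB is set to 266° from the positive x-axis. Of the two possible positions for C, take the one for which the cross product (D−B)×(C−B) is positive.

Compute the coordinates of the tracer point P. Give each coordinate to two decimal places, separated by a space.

-1.58 -2.66

A=(0,0), D=(5.00,0)
B = A + 4.00·(cos266°, sin266°) = (-0.2790, -3.9903)
|BD| = 6.6174
circle(B,10.00) ∩ circle(D,6.00): a=8.1444, h=5.8024
  candidates: C₊=(2.7193,5.5496) cross=38.397; C₋=(9.7170,-3.7081) cross=-38.397
  mode + wants cross > 0 → take C=(2.7193,5.5496) (cross=38.397)
ex = (C−B)/|BC| = (0.2998,0.9540); ey = (-0.9540,0.2998)
P = B + 0.88·ex + 1.64·ey = (-1.5797,-2.6590)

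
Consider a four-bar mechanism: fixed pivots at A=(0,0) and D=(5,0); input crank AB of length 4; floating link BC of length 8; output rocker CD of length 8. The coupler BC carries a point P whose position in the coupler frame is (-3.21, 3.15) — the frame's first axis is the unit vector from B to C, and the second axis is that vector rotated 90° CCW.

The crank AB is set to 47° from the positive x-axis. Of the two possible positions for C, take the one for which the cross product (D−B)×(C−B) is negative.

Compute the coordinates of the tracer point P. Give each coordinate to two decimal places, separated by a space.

7.19 3.45

A=(0,0), D=(5.00,0)
B = A + 4.00·(cos47°, sin47°) = (2.7280, 2.9254)
|BD| = 3.7041
circle(B,8.00) ∩ circle(D,8.00): a=1.8520, h=7.7827
  candidates: C₊=(10.0106,6.2365) cross=28.827; C₋=(-2.2826,-3.3110) cross=-28.827
  mode - wants cross < 0 → take C=(-2.2826,-3.3110) (cross=-28.827)
ex = (C−B)/|BC| = (-0.6263,-0.7796); ey = (0.7796,-0.6263)
P = B + -3.21·ex + 3.15·ey = (7.1941,3.4549)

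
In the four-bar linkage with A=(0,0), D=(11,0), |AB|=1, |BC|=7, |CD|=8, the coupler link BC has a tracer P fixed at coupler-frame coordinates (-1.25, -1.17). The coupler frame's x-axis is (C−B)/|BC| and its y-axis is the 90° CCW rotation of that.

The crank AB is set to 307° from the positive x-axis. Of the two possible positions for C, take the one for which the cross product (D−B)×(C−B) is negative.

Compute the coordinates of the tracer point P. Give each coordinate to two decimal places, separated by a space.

A=(0,0), D=(11.00,0)
B = A + 1.00·(cos307°, sin307°) = (0.6018, -0.7986)
|BD| = 10.4288
circle(B,7.00) ∩ circle(D,8.00): a=4.4952, h=5.3659
  candidates: C₊=(4.6729,4.8957) cross=55.960; C₋=(5.4948,-5.8045) cross=-55.960
  mode - wants cross < 0 → take C=(5.4948,-5.8045) (cross=-55.960)
ex = (C−B)/|BC| = (0.6990,-0.7151); ey = (0.7151,0.6990)
P = B + -1.25·ex + -1.17·ey = (-1.1086,-0.7226)

-1.11 -0.72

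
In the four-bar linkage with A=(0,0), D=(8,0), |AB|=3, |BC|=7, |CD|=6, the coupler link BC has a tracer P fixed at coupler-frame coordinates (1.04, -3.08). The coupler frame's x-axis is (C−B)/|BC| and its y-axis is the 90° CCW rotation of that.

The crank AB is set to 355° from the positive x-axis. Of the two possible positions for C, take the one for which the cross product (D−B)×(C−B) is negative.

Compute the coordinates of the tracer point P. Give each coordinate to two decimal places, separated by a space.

A=(0,0), D=(8.00,0)
B = A + 3.00·(cos355°, sin355°) = (2.9886, -0.2615)
|BD| = 5.0182
circle(B,7.00) ∩ circle(D,6.00): a=3.8044, h=5.8759
  candidates: C₊=(6.4817,5.8047) cross=29.487; C₋=(7.0940,-5.9312) cross=-29.487
  mode - wants cross < 0 → take C=(7.0940,-5.9312) (cross=-29.487)
ex = (C−B)/|BC| = (0.5865,-0.8100); ey = (0.8100,0.5865)
P = B + 1.04·ex + -3.08·ey = (1.1038,-2.9102)

1.10 -2.91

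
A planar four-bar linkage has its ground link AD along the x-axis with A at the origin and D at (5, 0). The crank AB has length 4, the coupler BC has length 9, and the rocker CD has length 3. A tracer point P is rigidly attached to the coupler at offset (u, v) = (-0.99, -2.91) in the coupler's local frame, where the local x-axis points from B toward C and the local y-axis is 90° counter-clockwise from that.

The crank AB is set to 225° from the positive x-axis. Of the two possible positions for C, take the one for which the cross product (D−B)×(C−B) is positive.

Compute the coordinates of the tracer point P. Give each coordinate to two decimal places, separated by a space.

A=(0,0), D=(5.00,0)
B = A + 4.00·(cos225°, sin225°) = (-2.8284, -2.8284)
|BD| = 8.3237
circle(B,9.00) ∩ circle(D,3.00): a=8.4868, h=2.9956
  candidates: C₊=(4.1355,2.8727) cross=24.934; C₋=(6.1713,-2.7619) cross=-24.934
  mode + wants cross > 0 → take C=(4.1355,2.8727) (cross=24.934)
ex = (C−B)/|BC| = (0.7738,0.6335); ey = (-0.6335,0.7738)
P = B + -0.99·ex + -2.91·ey = (-1.7511,-5.7072)

-1.75 -5.71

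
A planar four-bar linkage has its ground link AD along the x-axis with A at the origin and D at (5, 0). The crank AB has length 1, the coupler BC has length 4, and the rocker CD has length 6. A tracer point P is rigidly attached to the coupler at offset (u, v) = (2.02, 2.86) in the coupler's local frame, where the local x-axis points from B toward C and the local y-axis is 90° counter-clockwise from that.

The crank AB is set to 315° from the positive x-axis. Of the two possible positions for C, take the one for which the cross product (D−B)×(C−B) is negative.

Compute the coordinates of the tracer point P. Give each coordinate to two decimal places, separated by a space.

3.81 -2.33

A=(0,0), D=(5.00,0)
B = A + 1.00·(cos315°, sin315°) = (0.7071, -0.7071)
|BD| = 4.3507
circle(B,4.00) ∩ circle(D,6.00): a=-0.1231, h=3.9981
  candidates: C₊=(-0.0641,3.2178) cross=17.395; C₋=(1.2354,-4.6721) cross=-17.395
  mode - wants cross < 0 → take C=(1.2354,-4.6721) (cross=-17.395)
ex = (C−B)/|BC| = (0.1321,-0.9912); ey = (0.9912,0.1321)
P = B + 2.02·ex + 2.86·ey = (3.8089,-2.3316)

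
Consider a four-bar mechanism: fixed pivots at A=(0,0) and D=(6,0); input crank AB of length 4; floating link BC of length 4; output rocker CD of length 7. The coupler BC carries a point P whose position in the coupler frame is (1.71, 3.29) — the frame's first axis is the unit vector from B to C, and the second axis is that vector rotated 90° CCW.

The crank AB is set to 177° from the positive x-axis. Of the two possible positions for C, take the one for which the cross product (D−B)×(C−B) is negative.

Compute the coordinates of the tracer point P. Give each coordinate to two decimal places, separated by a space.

A=(0,0), D=(6.00,0)
B = A + 4.00·(cos177°, sin177°) = (-3.9945, 0.2093)
|BD| = 9.9967
circle(B,4.00) ∩ circle(D,7.00): a=3.3478, h=2.1891
  candidates: C₊=(-0.6016,2.3279) cross=21.884; C₋=(-0.6933,-2.0494) cross=-21.884
  mode - wants cross < 0 → take C=(-0.6933,-2.0494) (cross=-21.884)
ex = (C−B)/|BC| = (0.8253,-0.5647); ey = (0.5647,0.8253)
P = B + 1.71·ex + 3.29·ey = (-0.7254,1.9590)

-0.73 1.96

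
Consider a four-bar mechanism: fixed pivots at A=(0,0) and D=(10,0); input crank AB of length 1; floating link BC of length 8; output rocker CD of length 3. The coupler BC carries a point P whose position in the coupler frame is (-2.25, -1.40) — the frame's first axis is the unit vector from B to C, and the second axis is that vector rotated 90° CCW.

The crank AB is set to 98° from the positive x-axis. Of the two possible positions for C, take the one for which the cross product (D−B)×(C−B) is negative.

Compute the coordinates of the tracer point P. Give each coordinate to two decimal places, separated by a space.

A=(0,0), D=(10.00,0)
B = A + 1.00·(cos98°, sin98°) = (-0.1392, 0.9903)
|BD| = 10.1874
circle(B,8.00) ∩ circle(D,3.00): a=7.7931, h=1.8076
  candidates: C₊=(7.7927,2.0318) cross=18.415; C₋=(7.4413,-1.5663) cross=-18.415
  mode - wants cross < 0 → take C=(7.4413,-1.5663) (cross=-18.415)
ex = (C−B)/|BC| = (0.9476,-0.3196); ey = (0.3196,0.9476)
P = B + -2.25·ex + -1.40·ey = (-2.7186,0.3827)

-2.72 0.38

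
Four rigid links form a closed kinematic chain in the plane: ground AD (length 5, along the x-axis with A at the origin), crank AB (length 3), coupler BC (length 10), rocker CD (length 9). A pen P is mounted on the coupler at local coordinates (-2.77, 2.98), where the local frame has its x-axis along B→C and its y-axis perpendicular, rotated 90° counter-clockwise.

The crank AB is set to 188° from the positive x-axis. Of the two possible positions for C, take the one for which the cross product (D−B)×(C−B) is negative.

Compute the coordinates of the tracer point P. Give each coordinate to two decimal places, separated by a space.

-2.06 3.55

A=(0,0), D=(5.00,0)
B = A + 3.00·(cos188°, sin188°) = (-2.9708, -0.4175)
|BD| = 7.9817
circle(B,10.00) ∩ circle(D,9.00): a=5.1811, h=8.5531
  candidates: C₊=(1.7558,8.3949) cross=68.269; C₋=(2.6506,-8.6879) cross=-68.269
  mode - wants cross < 0 → take C=(2.6506,-8.6879) (cross=-68.269)
ex = (C−B)/|BC| = (0.5621,-0.8270); ey = (0.8270,0.5621)
P = B + -2.77·ex + 2.98·ey = (-2.0633,3.5486)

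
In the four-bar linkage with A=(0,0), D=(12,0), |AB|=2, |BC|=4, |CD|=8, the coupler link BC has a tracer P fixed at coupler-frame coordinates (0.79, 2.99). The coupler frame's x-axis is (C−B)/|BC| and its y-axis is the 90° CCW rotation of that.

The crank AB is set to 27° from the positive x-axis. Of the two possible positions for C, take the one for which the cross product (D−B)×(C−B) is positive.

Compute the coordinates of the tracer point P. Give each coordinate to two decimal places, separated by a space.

0.43 3.69

A=(0,0), D=(12.00,0)
B = A + 2.00·(cos27°, sin27°) = (1.7820, 0.9080)
|BD| = 10.2582
circle(B,4.00) ∩ circle(D,8.00): a=2.7895, h=2.8668
  candidates: C₊=(4.8144,3.5166) cross=29.408; C₋=(4.3069,-2.1945) cross=-29.408
  mode + wants cross > 0 → take C=(4.8144,3.5166) (cross=29.408)
ex = (C−B)/|BC| = (0.7581,0.6522); ey = (-0.6522,0.7581)
P = B + 0.79·ex + 2.99·ey = (0.4310,3.6899)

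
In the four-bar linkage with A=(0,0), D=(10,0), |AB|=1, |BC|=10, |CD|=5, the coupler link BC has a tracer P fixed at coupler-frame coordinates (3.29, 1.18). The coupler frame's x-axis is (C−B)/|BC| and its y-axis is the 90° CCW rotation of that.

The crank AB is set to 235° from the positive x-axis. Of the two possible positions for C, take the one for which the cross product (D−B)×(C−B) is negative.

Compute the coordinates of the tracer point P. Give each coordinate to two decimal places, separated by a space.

2.91 -1.05

A=(0,0), D=(10.00,0)
B = A + 1.00·(cos235°, sin235°) = (-0.5736, -0.8192)
|BD| = 10.6053
circle(B,10.00) ∩ circle(D,5.00): a=8.8386, h=4.6775
  candidates: C₊=(7.8773,4.5271) cross=49.606; C₋=(8.5999,-4.8000) cross=-49.606
  mode - wants cross < 0 → take C=(8.5999,-4.8000) (cross=-49.606)
ex = (C−B)/|BC| = (0.9173,-0.3981); ey = (0.3981,0.9173)
P = B + 3.29·ex + 1.18·ey = (2.9142,-1.0464)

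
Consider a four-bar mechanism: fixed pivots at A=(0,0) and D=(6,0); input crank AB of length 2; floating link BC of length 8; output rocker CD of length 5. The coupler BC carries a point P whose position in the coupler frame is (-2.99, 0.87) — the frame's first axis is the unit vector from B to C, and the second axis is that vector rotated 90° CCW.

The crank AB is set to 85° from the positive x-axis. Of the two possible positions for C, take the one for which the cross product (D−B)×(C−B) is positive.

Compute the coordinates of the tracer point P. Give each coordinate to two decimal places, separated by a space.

-2.93 1.80

A=(0,0), D=(6.00,0)
B = A + 2.00·(cos85°, sin85°) = (0.1743, 1.9924)
|BD| = 6.1570
circle(B,8.00) ∩ circle(D,5.00): a=6.2456, h=4.9992
  candidates: C₊=(7.7016,4.7015) cross=30.780; C₋=(4.4661,-4.7589) cross=-30.780
  mode + wants cross > 0 → take C=(7.7016,4.7015) (cross=30.780)
ex = (C−B)/|BC| = (0.9409,0.3386); ey = (-0.3386,0.9409)
P = B + -2.99·ex + 0.87·ey = (-2.9336,1.7984)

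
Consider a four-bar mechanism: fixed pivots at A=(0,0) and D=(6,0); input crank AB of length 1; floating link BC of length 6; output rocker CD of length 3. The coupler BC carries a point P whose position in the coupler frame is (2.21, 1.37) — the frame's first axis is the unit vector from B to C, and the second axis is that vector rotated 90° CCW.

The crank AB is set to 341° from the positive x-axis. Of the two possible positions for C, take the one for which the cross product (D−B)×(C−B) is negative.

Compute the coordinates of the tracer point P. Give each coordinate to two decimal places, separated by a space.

A=(0,0), D=(6.00,0)
B = A + 1.00·(cos341°, sin341°) = (0.9455, -0.3256)
|BD| = 5.0650
circle(B,6.00) ∩ circle(D,3.00): a=5.1979, h=2.9971
  candidates: C₊=(5.9400,2.9994) cross=15.180; C₋=(6.3253,-2.9823) cross=-15.180
  mode - wants cross < 0 → take C=(6.3253,-2.9823) (cross=-15.180)
ex = (C−B)/|BC| = (0.8966,-0.4428); ey = (0.4428,0.8966)
P = B + 2.21·ex + 1.37·ey = (3.5337,-0.0758)

3.53 -0.08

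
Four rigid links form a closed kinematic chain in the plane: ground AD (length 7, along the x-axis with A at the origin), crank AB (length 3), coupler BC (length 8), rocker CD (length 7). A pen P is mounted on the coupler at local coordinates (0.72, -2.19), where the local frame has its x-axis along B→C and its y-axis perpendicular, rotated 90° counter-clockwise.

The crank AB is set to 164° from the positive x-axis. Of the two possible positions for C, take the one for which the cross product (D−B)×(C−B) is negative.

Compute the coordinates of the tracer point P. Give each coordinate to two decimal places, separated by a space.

-4.07 -1.15

A=(0,0), D=(7.00,0)
B = A + 3.00·(cos164°, sin164°) = (-2.8838, 0.8269)
|BD| = 9.9183
circle(B,8.00) ∩ circle(D,7.00): a=5.7153, h=5.5978
  candidates: C₊=(3.2783,5.9287) cross=55.520; C₋=(2.3450,-5.2279) cross=-55.520
  mode - wants cross < 0 → take C=(2.3450,-5.2279) (cross=-55.520)
ex = (C−B)/|BC| = (0.6536,-0.7568); ey = (0.7568,0.6536)
P = B + 0.72·ex + -2.19·ey = (-4.0707,-1.1494)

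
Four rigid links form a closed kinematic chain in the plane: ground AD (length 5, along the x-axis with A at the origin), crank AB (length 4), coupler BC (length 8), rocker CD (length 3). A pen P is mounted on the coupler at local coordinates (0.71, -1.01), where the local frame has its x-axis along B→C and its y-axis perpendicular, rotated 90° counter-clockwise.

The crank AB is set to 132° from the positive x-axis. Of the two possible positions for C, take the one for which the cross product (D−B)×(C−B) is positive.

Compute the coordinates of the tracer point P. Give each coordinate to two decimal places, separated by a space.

A=(0,0), D=(5.00,0)
B = A + 4.00·(cos132°, sin132°) = (-2.6765, 2.9726)
|BD| = 8.2320
circle(B,8.00) ∩ circle(D,3.00): a=7.4566, h=2.8981
  candidates: C₊=(5.3235,2.9825) cross=23.857; C₋=(3.2305,-2.4226) cross=-23.857
  mode + wants cross > 0 → take C=(5.3235,2.9825) (cross=23.857)
ex = (C−B)/|BC| = (1.0000,0.0012); ey = (-0.0012,1.0000)
P = B + 0.71·ex + -1.01·ey = (-1.9653,1.9635)

-1.97 1.96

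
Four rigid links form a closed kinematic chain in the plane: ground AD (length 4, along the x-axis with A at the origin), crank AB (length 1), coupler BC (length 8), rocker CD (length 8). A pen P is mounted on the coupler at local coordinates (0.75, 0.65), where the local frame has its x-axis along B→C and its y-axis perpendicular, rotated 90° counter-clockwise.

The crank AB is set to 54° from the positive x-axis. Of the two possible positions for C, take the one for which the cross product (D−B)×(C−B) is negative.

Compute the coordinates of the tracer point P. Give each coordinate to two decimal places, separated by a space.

A=(0,0), D=(4.00,0)
B = A + 1.00·(cos54°, sin54°) = (0.5878, 0.8090)
|BD| = 3.5068
circle(B,8.00) ∩ circle(D,8.00): a=1.7534, h=7.8055
  candidates: C₊=(4.0946,7.9994) cross=27.372; C₋=(0.4932,-7.1904) cross=-27.372
  mode - wants cross < 0 → take C=(0.4932,-7.1904) (cross=-27.372)
ex = (C−B)/|BC| = (-0.0118,-0.9999); ey = (0.9999,-0.0118)
P = B + 0.75·ex + 0.65·ey = (1.2289,0.0514)

1.23 0.05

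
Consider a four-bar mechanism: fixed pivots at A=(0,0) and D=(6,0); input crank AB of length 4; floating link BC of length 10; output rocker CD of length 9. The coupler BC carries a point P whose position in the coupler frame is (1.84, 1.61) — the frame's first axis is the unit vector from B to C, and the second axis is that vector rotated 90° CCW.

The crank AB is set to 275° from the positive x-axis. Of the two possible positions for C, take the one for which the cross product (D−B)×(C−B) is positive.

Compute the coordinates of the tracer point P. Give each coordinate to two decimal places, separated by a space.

-1.45 -2.33

A=(0,0), D=(6.00,0)
B = A + 4.00·(cos275°, sin275°) = (0.3486, -3.9848)
|BD| = 6.9149
circle(B,10.00) ∩ circle(D,9.00): a=4.8313, h=8.7555
  candidates: C₊=(-0.7483,5.9549) cross=60.544; C₋=(9.3425,-8.3563) cross=-60.544
  mode + wants cross > 0 → take C=(-0.7483,5.9549) (cross=60.544)
ex = (C−B)/|BC| = (-0.1097,0.9940); ey = (-0.9940,-0.1097)
P = B + 1.84·ex + 1.61·ey = (-1.4535,-2.3325)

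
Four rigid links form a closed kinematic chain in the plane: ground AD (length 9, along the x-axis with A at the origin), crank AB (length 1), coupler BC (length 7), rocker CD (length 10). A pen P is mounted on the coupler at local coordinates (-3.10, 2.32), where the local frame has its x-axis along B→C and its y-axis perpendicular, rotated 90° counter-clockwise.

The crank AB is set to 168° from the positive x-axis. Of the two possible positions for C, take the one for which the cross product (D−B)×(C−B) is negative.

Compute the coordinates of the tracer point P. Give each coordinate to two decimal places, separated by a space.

0.20 3.90

A=(0,0), D=(9.00,0)
B = A + 1.00·(cos168°, sin168°) = (-0.9781, 0.2079)
|BD| = 9.9803
circle(B,7.00) ∩ circle(D,10.00): a=2.4351, h=6.5628
  candidates: C₊=(1.5932,6.7185) cross=65.499; C₋=(1.3197,-6.4042) cross=-65.499
  mode - wants cross < 0 → take C=(1.3197,-6.4042) (cross=-65.499)
ex = (C−B)/|BC| = (0.3283,-0.9446); ey = (0.9446,0.3283)
P = B + -3.10·ex + 2.32·ey = (0.1957,3.8977)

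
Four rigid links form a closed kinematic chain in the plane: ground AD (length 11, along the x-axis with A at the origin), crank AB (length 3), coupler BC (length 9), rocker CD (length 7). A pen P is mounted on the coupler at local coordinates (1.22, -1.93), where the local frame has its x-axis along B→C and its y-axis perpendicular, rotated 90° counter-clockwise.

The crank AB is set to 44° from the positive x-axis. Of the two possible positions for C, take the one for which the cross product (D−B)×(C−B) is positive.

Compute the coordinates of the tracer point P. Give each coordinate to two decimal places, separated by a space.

A=(0,0), D=(11.00,0)
B = A + 3.00·(cos44°, sin44°) = (2.1580, 2.0840)
|BD| = 9.0842
circle(B,9.00) ∩ circle(D,7.00): a=6.3034, h=6.4239
  candidates: C₊=(9.7670,6.8906) cross=58.357; C₋=(6.8196,-5.6147) cross=-58.357
  mode + wants cross > 0 → take C=(9.7670,6.8906) (cross=58.357)
ex = (C−B)/|BC| = (0.8454,0.5341); ey = (-0.5341,0.8454)
P = B + 1.22·ex + -1.93·ey = (4.2202,1.1038)

4.22 1.10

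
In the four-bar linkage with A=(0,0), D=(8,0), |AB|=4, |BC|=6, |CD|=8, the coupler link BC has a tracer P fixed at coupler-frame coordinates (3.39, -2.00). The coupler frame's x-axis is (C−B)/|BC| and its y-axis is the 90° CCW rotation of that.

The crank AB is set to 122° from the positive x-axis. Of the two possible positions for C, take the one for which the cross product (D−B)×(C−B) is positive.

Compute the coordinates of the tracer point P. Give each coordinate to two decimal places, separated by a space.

1.82 3.31

A=(0,0), D=(8.00,0)
B = A + 4.00·(cos122°, sin122°) = (-2.1197, 3.3922)
|BD| = 10.6731
circle(B,6.00) ∩ circle(D,8.00): a=4.0248, h=4.4498
  candidates: C₊=(3.1107,6.3321) cross=47.493; C₋=(0.2822,-2.1061) cross=-47.493
  mode + wants cross > 0 → take C=(3.1107,6.3321) (cross=47.493)
ex = (C−B)/|BC| = (0.8717,0.4900); ey = (-0.4900,0.8717)
P = B + 3.39·ex + -2.00·ey = (1.8155,3.3098)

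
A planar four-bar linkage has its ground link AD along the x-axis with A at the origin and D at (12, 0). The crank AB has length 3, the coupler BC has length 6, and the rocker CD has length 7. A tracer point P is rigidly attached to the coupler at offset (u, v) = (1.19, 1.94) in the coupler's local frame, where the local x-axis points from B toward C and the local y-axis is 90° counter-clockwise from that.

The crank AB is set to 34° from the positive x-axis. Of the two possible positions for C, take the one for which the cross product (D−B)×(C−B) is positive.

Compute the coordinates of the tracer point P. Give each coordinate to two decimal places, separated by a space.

A=(0,0), D=(12.00,0)
B = A + 3.00·(cos34°, sin34°) = (2.4871, 1.6776)
|BD| = 9.6597
circle(B,6.00) ∩ circle(D,7.00): a=4.1569, h=4.3266
  candidates: C₊=(7.3323,5.2166) cross=41.794; C₋=(5.8295,-3.3053) cross=-41.794
  mode + wants cross > 0 → take C=(7.3323,5.2166) (cross=41.794)
ex = (C−B)/|BC| = (0.8075,0.5898); ey = (-0.5898,0.8075)
P = B + 1.19·ex + 1.94·ey = (2.3038,3.9461)

2.30 3.95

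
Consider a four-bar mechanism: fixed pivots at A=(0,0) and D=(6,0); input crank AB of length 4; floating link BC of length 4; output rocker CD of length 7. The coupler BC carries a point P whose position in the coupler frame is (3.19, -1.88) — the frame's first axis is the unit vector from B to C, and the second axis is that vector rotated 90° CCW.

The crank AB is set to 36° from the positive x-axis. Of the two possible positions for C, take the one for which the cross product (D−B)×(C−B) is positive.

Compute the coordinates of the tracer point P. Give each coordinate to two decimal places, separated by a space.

A=(0,0), D=(6.00,0)
B = A + 4.00·(cos36°, sin36°) = (3.2361, 2.3511)
|BD| = 3.6287
circle(B,4.00) ∩ circle(D,7.00): a=-2.7328, h=2.9209
  candidates: C₊=(3.0471,6.3467) cross=10.599; C₋=(-0.7381,1.8970) cross=-10.599
  mode + wants cross > 0 → take C=(3.0471,6.3467) (cross=10.599)
ex = (C−B)/|BC| = (-0.0472,0.9989); ey = (-0.9989,-0.0472)
P = B + 3.19·ex + -1.88·ey = (4.9633,5.6264)

4.96 5.63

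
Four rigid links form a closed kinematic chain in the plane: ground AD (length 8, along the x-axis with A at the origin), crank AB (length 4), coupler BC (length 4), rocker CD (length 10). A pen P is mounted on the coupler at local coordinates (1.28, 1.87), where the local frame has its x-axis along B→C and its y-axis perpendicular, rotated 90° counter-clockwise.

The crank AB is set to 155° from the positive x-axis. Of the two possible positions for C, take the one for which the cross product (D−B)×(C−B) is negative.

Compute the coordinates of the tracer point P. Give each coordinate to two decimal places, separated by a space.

A=(0,0), D=(8.00,0)
B = A + 4.00·(cos155°, sin155°) = (-3.6252, 1.6905)
|BD| = 11.7475
circle(B,4.00) ∩ circle(D,10.00): a=2.2985, h=3.2737
  candidates: C₊=(-0.8796,4.5993) cross=38.457; C₋=(-1.8217,-1.8799) cross=-38.457
  mode - wants cross < 0 → take C=(-1.8217,-1.8799) (cross=-38.457)
ex = (C−B)/|BC| = (0.4509,-0.8926); ey = (0.8926,0.4509)
P = B + 1.28·ex + 1.87·ey = (-1.3790,1.3911)

-1.38 1.39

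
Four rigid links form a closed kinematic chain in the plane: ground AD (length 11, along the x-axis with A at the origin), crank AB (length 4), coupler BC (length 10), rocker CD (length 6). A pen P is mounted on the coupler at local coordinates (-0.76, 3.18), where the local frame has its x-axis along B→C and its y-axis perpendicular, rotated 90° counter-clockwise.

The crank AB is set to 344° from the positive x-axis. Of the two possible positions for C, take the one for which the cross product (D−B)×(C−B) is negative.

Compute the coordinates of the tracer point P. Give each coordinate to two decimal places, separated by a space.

4.65 2.07

A=(0,0), D=(11.00,0)
B = A + 4.00·(cos344°, sin344°) = (3.8450, -1.1025)
|BD| = 7.2394
circle(B,10.00) ∩ circle(D,6.00): a=8.0400, h=5.9464
  candidates: C₊=(10.8856,5.9989) cross=43.048; C₋=(12.6968,-5.7551) cross=-43.048
  mode - wants cross < 0 → take C=(12.6968,-5.7551) (cross=-43.048)
ex = (C−B)/|BC| = (0.8852,-0.4653); ey = (0.4653,0.8852)
P = B + -0.76·ex + 3.18·ey = (4.6518,2.0659)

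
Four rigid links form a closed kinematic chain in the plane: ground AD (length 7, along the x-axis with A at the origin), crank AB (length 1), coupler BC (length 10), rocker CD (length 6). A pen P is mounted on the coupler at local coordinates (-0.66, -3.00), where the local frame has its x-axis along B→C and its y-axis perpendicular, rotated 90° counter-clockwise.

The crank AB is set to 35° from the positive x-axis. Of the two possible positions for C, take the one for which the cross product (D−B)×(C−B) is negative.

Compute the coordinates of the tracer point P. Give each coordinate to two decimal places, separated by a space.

A=(0,0), D=(7.00,0)
B = A + 1.00·(cos35°, sin35°) = (0.8192, 0.5736)
|BD| = 6.2074
circle(B,10.00) ∩ circle(D,6.00): a=8.2588, h=5.6384
  candidates: C₊=(9.5637,5.4247) cross=35.000; C₋=(8.5217,-5.8038) cross=-35.000
  mode - wants cross < 0 → take C=(8.5217,-5.8038) (cross=-35.000)
ex = (C−B)/|BC| = (0.7703,-0.6377); ey = (0.6377,0.7703)
P = B + -0.66·ex + -3.00·ey = (-1.6024,-1.3163)

-1.60 -1.32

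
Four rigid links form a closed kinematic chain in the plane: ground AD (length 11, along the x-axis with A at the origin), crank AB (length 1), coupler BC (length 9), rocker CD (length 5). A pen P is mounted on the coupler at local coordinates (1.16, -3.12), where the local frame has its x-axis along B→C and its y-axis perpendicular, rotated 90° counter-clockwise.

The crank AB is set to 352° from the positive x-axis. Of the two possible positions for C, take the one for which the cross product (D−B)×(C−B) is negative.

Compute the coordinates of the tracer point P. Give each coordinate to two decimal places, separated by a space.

0.49 -3.43

A=(0,0), D=(11.00,0)
B = A + 1.00·(cos352°, sin352°) = (0.9903, -0.1392)
|BD| = 10.0107
circle(B,9.00) ∩ circle(D,5.00): a=7.8024, h=4.4859
  candidates: C₊=(8.7295,4.4548) cross=44.907; C₋=(8.8542,-4.5162) cross=-44.907
  mode - wants cross < 0 → take C=(8.8542,-4.5162) (cross=-44.907)
ex = (C−B)/|BC| = (0.8738,-0.4863); ey = (0.4863,0.8738)
P = B + 1.16·ex + -3.12·ey = (0.4865,-3.4295)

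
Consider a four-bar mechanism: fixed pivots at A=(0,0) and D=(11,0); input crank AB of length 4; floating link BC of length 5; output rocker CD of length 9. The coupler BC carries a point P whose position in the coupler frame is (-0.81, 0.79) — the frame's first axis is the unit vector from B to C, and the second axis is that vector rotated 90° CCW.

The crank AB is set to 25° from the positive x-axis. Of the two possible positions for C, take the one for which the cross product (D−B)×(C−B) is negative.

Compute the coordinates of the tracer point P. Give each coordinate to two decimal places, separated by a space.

A=(0,0), D=(11.00,0)
B = A + 4.00·(cos25°, sin25°) = (3.6252, 1.6905)
|BD| = 7.5660
circle(B,5.00) ∩ circle(D,9.00): a=0.0823, h=4.9993
  candidates: C₊=(4.8224,6.5450) cross=37.825; C₋=(2.5884,-3.2008) cross=-37.825
  mode - wants cross < 0 → take C=(2.5884,-3.2008) (cross=-37.825)
ex = (C−B)/|BC| = (-0.2074,-0.9783); ey = (0.9783,-0.2074)
P = B + -0.81·ex + 0.79·ey = (4.5660,2.3191)

4.57 2.32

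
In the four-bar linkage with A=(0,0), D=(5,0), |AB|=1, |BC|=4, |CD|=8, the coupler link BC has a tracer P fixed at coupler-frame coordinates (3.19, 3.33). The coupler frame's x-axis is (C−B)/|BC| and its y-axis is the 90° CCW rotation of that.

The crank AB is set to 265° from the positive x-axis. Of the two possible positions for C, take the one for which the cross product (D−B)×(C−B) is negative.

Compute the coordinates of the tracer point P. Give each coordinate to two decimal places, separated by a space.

A=(0,0), D=(5.00,0)
B = A + 1.00·(cos265°, sin265°) = (-0.0872, -0.9962)
|BD| = 5.1838
circle(B,4.00) ∩ circle(D,8.00): a=-2.0379, h=3.4419
  candidates: C₊=(-2.7486,1.9899) cross=17.842; C₋=(-1.4257,-4.7656) cross=-17.842
  mode - wants cross < 0 → take C=(-1.4257,-4.7656) (cross=-17.842)
ex = (C−B)/|BC| = (-0.3346,-0.9424); ey = (0.9424,-0.3346)
P = B + 3.19·ex + 3.33·ey = (1.9834,-5.1166)

1.98 -5.12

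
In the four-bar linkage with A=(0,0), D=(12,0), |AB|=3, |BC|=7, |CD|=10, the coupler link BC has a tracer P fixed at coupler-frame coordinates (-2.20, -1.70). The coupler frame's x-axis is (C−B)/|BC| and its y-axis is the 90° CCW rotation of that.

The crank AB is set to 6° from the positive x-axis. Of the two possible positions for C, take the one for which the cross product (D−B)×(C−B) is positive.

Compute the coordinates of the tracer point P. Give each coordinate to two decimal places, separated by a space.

A=(0,0), D=(12.00,0)
B = A + 3.00·(cos6°, sin6°) = (2.9836, 0.3136)
|BD| = 9.0219
circle(B,7.00) ∩ circle(D,10.00): a=1.6845, h=6.7943
  candidates: C₊=(4.9032,7.0452) cross=61.297; C₋=(4.4309,-6.5352) cross=-61.297
  mode + wants cross > 0 → take C=(4.9032,7.0452) (cross=61.297)
ex = (C−B)/|BC| = (0.2742,0.9617); ey = (-0.9617,0.2742)
P = B + -2.20·ex + -1.70·ey = (4.0151,-2.2683)

4.02 -2.27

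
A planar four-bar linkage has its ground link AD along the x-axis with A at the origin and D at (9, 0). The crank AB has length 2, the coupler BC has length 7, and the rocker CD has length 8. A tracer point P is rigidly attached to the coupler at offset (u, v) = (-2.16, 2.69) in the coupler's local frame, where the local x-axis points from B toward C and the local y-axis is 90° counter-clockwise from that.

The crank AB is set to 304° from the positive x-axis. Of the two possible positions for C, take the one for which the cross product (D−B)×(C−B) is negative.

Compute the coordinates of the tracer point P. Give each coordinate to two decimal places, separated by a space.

1.90 1.70

A=(0,0), D=(9.00,0)
B = A + 2.00·(cos304°, sin304°) = (1.1184, -1.6581)
|BD| = 8.0541
circle(B,7.00) ∩ circle(D,8.00): a=3.0959, h=6.2782
  candidates: C₊=(2.8555,5.1230) cross=50.565; C₋=(5.4404,-7.1644) cross=-50.565
  mode - wants cross < 0 → take C=(5.4404,-7.1644) (cross=-50.565)
ex = (C−B)/|BC| = (0.6174,-0.7866); ey = (0.7866,0.6174)
P = B + -2.16·ex + 2.69·ey = (1.9008,1.7019)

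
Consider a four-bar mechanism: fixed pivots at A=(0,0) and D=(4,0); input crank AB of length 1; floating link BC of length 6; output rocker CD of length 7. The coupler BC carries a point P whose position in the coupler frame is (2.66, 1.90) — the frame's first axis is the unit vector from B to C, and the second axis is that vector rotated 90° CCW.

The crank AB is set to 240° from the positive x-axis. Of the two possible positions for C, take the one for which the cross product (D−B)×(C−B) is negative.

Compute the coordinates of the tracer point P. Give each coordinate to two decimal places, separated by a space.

A=(0,0), D=(4.00,0)
B = A + 1.00·(cos240°, sin240°) = (-0.5000, -0.8660)
|BD| = 4.5826
circle(B,6.00) ∩ circle(D,7.00): a=0.8729, h=5.9362
  candidates: C₊=(-0.7647,5.1281) cross=27.203; C₋=(1.4790,-6.5303) cross=-27.203
  mode - wants cross < 0 → take C=(1.4790,-6.5303) (cross=-27.203)
ex = (C−B)/|BC| = (0.3298,-0.9440); ey = (0.9440,0.3298)
P = B + 2.66·ex + 1.90·ey = (2.1710,-2.7505)

2.17 -2.75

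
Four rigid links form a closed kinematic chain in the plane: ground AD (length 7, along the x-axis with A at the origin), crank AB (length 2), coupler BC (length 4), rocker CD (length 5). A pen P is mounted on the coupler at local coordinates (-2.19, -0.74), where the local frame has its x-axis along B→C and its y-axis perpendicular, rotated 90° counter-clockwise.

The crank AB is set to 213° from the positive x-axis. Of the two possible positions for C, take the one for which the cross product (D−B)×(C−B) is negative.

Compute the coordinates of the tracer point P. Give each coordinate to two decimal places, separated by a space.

A=(0,0), D=(7.00,0)
B = A + 2.00·(cos213°, sin213°) = (-1.6773, -1.0893)
|BD| = 8.7454
circle(B,4.00) ∩ circle(D,5.00): a=3.8582, h=1.0557
  candidates: C₊=(2.0193,0.4388) cross=9.233; C₋=(2.2823,-1.6562) cross=-9.233
  mode - wants cross < 0 → take C=(2.2823,-1.6562) (cross=-9.233)
ex = (C−B)/|BC| = (0.9899,-0.1417); ey = (0.1417,0.9899)
P = B + -2.19·ex + -0.74·ey = (-3.9501,-1.5114)

-3.95 -1.51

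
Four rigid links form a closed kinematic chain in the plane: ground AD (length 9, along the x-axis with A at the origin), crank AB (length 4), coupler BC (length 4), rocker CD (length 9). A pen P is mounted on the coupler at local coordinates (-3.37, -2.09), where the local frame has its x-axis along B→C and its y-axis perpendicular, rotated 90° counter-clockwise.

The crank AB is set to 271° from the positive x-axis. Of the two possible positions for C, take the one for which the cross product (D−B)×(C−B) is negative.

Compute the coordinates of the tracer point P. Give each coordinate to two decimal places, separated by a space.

-3.82 -3.25

A=(0,0), D=(9.00,0)
B = A + 4.00·(cos271°, sin271°) = (0.0698, -3.9994)
|BD| = 9.7849
circle(B,4.00) ∩ circle(D,9.00): a=1.5710, h=3.6786
  candidates: C₊=(0.0000,-0.0000) cross=35.995; C₋=(3.0071,-6.7146) cross=-35.995
  mode - wants cross < 0 → take C=(3.0071,-6.7146) (cross=-35.995)
ex = (C−B)/|BC| = (0.7343,-0.6788); ey = (0.6788,0.7343)
P = B + -3.37·ex + -2.09·ey = (-3.8236,-3.2466)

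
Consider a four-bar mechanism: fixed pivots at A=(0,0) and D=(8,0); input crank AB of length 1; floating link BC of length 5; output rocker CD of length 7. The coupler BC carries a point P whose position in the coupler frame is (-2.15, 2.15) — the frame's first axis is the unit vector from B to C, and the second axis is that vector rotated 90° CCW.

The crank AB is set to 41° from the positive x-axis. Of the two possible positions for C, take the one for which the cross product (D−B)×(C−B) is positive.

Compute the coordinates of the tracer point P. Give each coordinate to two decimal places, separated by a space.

A=(0,0), D=(8.00,0)
B = A + 1.00·(cos41°, sin41°) = (0.7547, 0.6561)
|BD| = 7.2749
circle(B,5.00) ∩ circle(D,7.00): a=1.9880, h=4.5878
  candidates: C₊=(3.1483,5.0459) cross=33.376; C₋=(2.3208,-4.0923) cross=-33.376
  mode + wants cross > 0 → take C=(3.1483,5.0459) (cross=33.376)
ex = (C−B)/|BC| = (0.4787,0.8780); ey = (-0.8780,0.4787)
P = B + -2.15·ex + 2.15·ey = (-2.1622,-0.2023)

-2.16 -0.20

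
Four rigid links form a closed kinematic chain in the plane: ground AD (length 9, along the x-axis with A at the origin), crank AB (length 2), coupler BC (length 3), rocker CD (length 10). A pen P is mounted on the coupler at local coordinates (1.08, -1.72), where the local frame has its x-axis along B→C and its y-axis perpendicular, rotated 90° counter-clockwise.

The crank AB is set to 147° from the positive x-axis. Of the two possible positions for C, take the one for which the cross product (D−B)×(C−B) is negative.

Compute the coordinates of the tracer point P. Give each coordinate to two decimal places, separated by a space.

-3.03 -0.43

A=(0,0), D=(9.00,0)
B = A + 2.00·(cos147°, sin147°) = (-1.6773, 1.0893)
|BD| = 10.7328
circle(B,3.00) ∩ circle(D,10.00): a=1.1270, h=2.7803
  candidates: C₊=(-0.2740,3.7408) cross=29.840; C₋=(-0.8383,-1.7910) cross=-29.840
  mode - wants cross < 0 → take C=(-0.8383,-1.7910) (cross=-29.840)
ex = (C−B)/|BC| = (0.2797,-0.9601); ey = (0.9601,0.2797)
P = B + 1.08·ex + -1.72·ey = (-3.0267,-0.4287)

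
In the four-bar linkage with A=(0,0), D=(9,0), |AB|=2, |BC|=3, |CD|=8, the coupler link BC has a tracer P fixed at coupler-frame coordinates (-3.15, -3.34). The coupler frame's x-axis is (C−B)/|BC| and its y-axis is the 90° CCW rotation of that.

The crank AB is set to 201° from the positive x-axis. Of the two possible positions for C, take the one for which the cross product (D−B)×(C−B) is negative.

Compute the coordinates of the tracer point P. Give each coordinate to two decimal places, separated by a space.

-5.52 -3.49

A=(0,0), D=(9.00,0)
B = A + 2.00·(cos201°, sin201°) = (-1.8672, -0.7167)
|BD| = 10.8908
circle(B,3.00) ∩ circle(D,8.00): a=2.9203, h=0.6869
  candidates: C₊=(1.0016,0.1608) cross=7.480; C₋=(1.0920,-1.2099) cross=-7.480
  mode - wants cross < 0 → take C=(1.0920,-1.2099) (cross=-7.480)
ex = (C−B)/|BC| = (0.9864,-0.1644); ey = (0.1644,0.9864)
P = B + -3.15·ex + -3.34·ey = (-5.5234,-3.4935)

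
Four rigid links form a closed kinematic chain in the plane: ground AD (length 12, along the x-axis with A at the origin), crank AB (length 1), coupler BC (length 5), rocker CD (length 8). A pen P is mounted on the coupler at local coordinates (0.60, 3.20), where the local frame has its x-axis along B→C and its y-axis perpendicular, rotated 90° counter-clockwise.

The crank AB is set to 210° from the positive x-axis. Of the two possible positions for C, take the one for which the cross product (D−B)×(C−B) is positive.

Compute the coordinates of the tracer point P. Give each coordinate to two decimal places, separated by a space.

-0.96 2.75

A=(0,0), D=(12.00,0)
B = A + 1.00·(cos210°, sin210°) = (-0.8660, -0.5000)
|BD| = 12.8757
circle(B,5.00) ∩ circle(D,8.00): a=4.9234, h=0.8719
  candidates: C₊=(4.0198,0.5624) cross=11.226; C₋=(4.0875,-1.1801) cross=-11.226
  mode + wants cross > 0 → take C=(4.0198,0.5624) (cross=11.226)
ex = (C−B)/|BC| = (0.9772,0.2125); ey = (-0.2125,0.9772)
P = B + 0.60·ex + 3.20·ey = (-0.9597,2.7544)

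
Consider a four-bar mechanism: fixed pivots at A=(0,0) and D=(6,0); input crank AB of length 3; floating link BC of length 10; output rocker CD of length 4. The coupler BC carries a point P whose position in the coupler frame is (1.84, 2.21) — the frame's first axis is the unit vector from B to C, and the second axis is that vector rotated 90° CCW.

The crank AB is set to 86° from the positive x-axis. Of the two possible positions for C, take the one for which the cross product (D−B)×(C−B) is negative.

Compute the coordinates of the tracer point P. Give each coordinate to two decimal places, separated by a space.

3.05 3.44

A=(0,0), D=(6.00,0)
B = A + 3.00·(cos86°, sin86°) = (0.2093, 2.9927)
|BD| = 6.5183
circle(B,10.00) ∩ circle(D,4.00): a=9.7025, h=2.4209
  candidates: C₊=(9.9403,0.6888) cross=15.781; C₋=(7.7173,-3.6126) cross=-15.781
  mode - wants cross < 0 → take C=(7.7173,-3.6126) (cross=-15.781)
ex = (C−B)/|BC| = (0.7508,-0.6605); ey = (0.6605,0.7508)
P = B + 1.84·ex + 2.21·ey = (3.0505,3.4366)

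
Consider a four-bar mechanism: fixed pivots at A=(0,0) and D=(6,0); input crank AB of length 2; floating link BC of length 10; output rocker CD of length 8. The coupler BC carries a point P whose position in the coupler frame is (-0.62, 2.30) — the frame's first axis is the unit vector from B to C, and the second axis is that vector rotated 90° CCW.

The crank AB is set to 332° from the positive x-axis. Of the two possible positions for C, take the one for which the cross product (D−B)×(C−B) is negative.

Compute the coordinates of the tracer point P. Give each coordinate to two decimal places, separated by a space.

2.71 1.25

A=(0,0), D=(6.00,0)
B = A + 2.00·(cos332°, sin332°) = (1.7659, -0.9389)
|BD| = 4.3370
circle(B,10.00) ∩ circle(D,8.00): a=6.3189, h=7.7506
  candidates: C₊=(6.2569,7.9959) cross=33.614; C₋=(9.6129,-7.1377) cross=-33.614
  mode - wants cross < 0 → take C=(9.6129,-7.1377) (cross=-33.614)
ex = (C−B)/|BC| = (0.7847,-0.6199); ey = (0.6199,0.7847)
P = B + -0.62·ex + 2.30·ey = (2.7051,1.2502)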